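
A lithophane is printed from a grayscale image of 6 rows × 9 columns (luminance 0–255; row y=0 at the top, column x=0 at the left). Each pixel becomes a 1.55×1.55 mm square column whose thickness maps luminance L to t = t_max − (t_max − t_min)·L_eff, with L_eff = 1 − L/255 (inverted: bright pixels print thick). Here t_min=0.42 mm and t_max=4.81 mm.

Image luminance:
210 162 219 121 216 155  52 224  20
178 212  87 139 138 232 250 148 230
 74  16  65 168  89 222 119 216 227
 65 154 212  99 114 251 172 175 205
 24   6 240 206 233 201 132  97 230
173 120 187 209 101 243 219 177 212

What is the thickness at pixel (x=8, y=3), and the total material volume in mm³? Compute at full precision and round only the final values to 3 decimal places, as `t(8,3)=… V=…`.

span = t_max - t_min = 4.81 - 0.42 = 4.390
L(8,3) = 205, L_eff = 1 - 205/255 = 0.196078 (inverted)
t(8,3) = 4.81 - 4.390·0.196078 = 3.949
Σt over all 6·9 pixels = 728989/4250 ≈ 171.5268235
V = pitch²·Σt = 1.55²·728989/4250 = 412.093

t(8,3)=3.949 V=412.093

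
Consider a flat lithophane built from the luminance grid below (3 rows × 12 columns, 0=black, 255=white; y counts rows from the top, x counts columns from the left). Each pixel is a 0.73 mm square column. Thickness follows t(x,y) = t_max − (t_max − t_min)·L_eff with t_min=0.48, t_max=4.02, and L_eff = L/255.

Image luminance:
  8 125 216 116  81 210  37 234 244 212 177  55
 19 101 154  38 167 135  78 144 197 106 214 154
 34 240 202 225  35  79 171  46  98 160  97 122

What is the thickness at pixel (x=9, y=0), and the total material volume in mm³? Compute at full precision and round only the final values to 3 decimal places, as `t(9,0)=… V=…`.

t(9,0)=1.077 V=42.122

span = t_max - t_min = 4.02 - 0.48 = 3.540
L(9,0) = 212, L_eff = 212/255 = 0.831373
t(9,0) = 4.02 - 3.540·0.831373 = 1.077
Σt over all 3·12 pixels = 335931/4250 ≈ 79.0425882
V = pitch²·Σt = 0.73²·335931/4250 = 42.122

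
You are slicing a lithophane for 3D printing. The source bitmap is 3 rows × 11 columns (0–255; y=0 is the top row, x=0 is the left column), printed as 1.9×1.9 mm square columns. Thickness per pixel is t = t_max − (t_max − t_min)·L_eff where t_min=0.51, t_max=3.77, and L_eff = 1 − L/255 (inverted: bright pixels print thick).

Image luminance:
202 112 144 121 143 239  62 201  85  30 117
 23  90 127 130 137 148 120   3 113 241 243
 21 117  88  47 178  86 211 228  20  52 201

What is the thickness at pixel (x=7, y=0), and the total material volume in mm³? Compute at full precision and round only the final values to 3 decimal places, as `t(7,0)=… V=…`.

t(7,0)=3.080 V=249.054

span = t_max - t_min = 3.77 - 0.51 = 3.260
L(7,0) = 201, L_eff = 1 - 201/255 = 0.211765 (inverted)
t(7,0) = 3.77 - 3.260·0.211765 = 3.080
Σt over all 3·11 pixels = 68.99
V = pitch²·Σt = 1.9²·68.99 = 249.054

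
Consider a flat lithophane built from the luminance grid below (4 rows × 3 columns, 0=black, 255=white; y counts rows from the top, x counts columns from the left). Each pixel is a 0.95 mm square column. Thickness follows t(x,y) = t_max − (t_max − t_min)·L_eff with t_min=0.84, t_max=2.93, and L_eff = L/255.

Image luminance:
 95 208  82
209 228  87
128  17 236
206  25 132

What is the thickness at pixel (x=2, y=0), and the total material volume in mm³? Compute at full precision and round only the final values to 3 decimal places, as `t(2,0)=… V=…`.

span = t_max - t_min = 2.93 - 0.84 = 2.090
L(2,0) = 82, L_eff = 82/255 = 0.321569
t(2,0) = 2.93 - 2.090·0.321569 = 2.258
Σt over all 4·3 pixels = 183701/8500 ≈ 21.6118824
V = pitch²·Σt = 0.95²·183701/8500 = 19.505

t(2,0)=2.258 V=19.505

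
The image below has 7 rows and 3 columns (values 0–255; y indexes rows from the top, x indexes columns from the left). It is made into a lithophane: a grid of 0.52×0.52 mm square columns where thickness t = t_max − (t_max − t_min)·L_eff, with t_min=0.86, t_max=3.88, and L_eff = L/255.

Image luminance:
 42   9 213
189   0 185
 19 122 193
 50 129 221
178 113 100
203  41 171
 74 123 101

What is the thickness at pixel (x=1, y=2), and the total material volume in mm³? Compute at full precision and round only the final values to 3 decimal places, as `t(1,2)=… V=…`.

t(1,2)=2.435 V=14.103

span = t_max - t_min = 3.88 - 0.86 = 3.020
L(1,2) = 122, L_eff = 122/255 = 0.478431
t(1,2) = 3.88 - 3.020·0.478431 = 2.435
Σt over all 7·3 pixels = 332497/6375 ≈ 52.1563922
V = pitch²·Σt = 0.52²·332497/6375 = 14.103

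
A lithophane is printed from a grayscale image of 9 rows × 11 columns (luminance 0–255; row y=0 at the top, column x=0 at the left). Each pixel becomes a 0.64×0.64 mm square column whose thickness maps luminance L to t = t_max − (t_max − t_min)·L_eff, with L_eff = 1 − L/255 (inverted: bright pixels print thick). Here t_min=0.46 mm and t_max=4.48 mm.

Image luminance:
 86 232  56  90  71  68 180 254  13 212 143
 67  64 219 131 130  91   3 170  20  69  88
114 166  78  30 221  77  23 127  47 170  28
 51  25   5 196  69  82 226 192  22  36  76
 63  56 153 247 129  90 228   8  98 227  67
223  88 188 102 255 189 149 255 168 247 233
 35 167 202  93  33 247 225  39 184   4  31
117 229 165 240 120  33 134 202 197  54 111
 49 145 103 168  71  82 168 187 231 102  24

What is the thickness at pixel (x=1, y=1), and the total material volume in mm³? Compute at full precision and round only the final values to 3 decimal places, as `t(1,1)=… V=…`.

t(1,1)=1.469 V=97.257

span = t_max - t_min = 4.48 - 0.46 = 4.020
L(1,1) = 64, L_eff = 1 - 64/255 = 0.749020 (inverted)
t(1,1) = 4.48 - 4.020·0.749020 = 1.469
Σt over all 9·11 pixels = 504568/2125 ≈ 237.4437647
V = pitch²·Σt = 0.64²·504568/2125 = 97.257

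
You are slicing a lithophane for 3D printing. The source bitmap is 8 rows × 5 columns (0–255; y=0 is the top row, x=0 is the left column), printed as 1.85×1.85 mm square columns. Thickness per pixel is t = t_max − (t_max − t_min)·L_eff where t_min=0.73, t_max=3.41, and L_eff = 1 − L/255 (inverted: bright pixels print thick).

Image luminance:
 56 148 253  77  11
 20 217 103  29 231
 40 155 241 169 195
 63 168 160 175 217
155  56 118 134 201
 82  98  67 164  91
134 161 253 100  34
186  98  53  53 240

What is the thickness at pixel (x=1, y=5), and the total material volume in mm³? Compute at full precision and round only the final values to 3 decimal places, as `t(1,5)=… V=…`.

span = t_max - t_min = 3.41 - 0.73 = 2.680
L(1,5) = 98, L_eff = 1 - 98/255 = 0.615686 (inverted)
t(1,5) = 3.41 - 2.680·0.615686 = 1.760
Σt over all 8·5 pixels = 534952/6375 ≈ 83.9140392
V = pitch²·Σt = 1.85²·534952/6375 = 287.196

t(1,5)=1.760 V=287.196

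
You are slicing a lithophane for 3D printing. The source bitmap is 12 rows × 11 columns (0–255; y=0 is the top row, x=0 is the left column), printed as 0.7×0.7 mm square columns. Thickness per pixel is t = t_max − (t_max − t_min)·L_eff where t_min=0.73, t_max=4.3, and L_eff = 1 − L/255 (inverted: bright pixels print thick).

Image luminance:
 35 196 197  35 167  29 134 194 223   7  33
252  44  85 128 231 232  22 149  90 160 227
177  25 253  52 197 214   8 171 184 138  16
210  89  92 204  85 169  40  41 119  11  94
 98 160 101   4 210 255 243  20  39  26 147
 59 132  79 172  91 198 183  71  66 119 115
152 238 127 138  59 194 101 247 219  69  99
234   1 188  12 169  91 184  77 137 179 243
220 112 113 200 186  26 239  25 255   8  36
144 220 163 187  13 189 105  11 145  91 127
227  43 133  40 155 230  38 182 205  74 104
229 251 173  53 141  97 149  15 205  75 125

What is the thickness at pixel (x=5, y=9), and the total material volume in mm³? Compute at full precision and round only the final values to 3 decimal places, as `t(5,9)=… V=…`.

span = t_max - t_min = 4.3 - 0.73 = 3.570
L(5,9) = 189, L_eff = 1 - 189/255 = 0.258824 (inverted)
t(5,9) = 4.3 - 3.570·0.258824 = 3.376
Σt over all 12·11 pixels = 333.856
V = pitch²·Σt = 0.7²·333.856 = 163.589

t(5,9)=3.376 V=163.589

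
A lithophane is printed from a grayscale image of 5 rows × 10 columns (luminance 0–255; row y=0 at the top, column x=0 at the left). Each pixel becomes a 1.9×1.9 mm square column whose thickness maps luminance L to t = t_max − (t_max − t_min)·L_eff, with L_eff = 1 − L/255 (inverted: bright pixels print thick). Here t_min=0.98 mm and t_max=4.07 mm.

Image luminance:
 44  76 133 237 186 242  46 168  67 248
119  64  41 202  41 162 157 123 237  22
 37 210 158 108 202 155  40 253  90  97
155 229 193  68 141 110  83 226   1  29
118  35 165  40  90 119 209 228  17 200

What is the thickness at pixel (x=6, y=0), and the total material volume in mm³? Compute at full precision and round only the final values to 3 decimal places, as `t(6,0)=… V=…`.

t(6,0)=1.537 V=457.775

span = t_max - t_min = 4.07 - 0.98 = 3.090
L(6,0) = 46, L_eff = 1 - 46/255 = 0.819608 (inverted)
t(6,0) = 4.07 - 3.090·0.819608 = 1.537
Σt over all 5·10 pixels = 1077863/8500 ≈ 126.8074118
V = pitch²·Σt = 1.9²·1077863/8500 = 457.775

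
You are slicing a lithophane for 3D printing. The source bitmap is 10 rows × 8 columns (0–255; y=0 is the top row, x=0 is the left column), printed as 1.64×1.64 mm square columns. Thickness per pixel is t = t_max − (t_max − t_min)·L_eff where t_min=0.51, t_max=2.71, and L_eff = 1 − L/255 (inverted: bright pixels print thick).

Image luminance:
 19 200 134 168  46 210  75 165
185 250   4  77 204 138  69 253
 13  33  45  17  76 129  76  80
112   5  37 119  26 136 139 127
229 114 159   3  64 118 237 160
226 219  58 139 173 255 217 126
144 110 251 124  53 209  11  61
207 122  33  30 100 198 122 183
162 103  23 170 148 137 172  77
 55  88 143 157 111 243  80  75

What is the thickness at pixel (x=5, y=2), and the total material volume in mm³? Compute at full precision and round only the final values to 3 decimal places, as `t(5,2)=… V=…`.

t(5,2)=1.623 V=336.350

span = t_max - t_min = 2.71 - 0.51 = 2.200
L(5,2) = 129, L_eff = 1 - 129/255 = 0.494118 (inverted)
t(5,2) = 2.71 - 2.200·0.494118 = 1.623
Σt over all 10·8 pixels = 159446/1275 ≈ 125.0556863
V = pitch²·Σt = 1.64²·159446/1275 = 336.350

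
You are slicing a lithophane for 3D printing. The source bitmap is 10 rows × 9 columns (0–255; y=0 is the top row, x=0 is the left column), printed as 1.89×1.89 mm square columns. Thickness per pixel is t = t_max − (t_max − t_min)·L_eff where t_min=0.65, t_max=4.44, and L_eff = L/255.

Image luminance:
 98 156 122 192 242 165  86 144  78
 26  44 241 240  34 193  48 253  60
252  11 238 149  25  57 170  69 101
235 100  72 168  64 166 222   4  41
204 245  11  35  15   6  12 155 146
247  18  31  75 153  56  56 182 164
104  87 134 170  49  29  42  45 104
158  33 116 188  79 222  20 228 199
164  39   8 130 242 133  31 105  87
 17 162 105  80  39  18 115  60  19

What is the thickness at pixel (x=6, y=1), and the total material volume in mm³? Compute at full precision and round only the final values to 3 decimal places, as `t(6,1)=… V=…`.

span = t_max - t_min = 4.44 - 0.65 = 3.790
L(6,1) = 48, L_eff = 48/255 = 0.188235
t(6,1) = 4.44 - 3.790·0.188235 = 3.727
Σt over all 10·9 pixels = 3211649/12750 ≈ 251.8940392
V = pitch²·Σt = 1.89²·3211649/12750 = 899.791

t(6,1)=3.727 V=899.791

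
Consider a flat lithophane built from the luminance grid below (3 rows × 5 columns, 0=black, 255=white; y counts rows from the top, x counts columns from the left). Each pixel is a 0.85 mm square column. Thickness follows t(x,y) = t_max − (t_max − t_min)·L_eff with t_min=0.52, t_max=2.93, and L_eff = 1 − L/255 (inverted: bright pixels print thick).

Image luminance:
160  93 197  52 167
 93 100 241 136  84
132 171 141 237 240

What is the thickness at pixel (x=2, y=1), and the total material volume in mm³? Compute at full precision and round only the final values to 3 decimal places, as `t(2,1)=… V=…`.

span = t_max - t_min = 2.93 - 0.52 = 2.410
L(2,1) = 241, L_eff = 1 - 241/255 = 0.054902 (inverted)
t(2,1) = 2.93 - 2.410·0.054902 = 2.798
Σt over all 3·5 pixels = 29.008
V = pitch²·Σt = 0.85²·29.008 = 20.958

t(2,1)=2.798 V=20.958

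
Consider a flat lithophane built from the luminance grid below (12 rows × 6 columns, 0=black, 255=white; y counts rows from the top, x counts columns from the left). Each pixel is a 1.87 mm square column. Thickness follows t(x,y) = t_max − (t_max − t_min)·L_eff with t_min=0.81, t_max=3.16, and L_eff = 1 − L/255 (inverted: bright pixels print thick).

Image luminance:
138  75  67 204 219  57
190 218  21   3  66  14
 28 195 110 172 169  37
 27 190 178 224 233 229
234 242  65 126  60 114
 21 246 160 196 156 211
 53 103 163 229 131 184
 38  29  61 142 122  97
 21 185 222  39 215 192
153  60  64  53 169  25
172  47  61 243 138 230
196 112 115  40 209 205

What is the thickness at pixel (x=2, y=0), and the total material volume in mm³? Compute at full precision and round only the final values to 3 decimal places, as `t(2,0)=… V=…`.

span = t_max - t_min = 3.16 - 0.81 = 2.350
L(2,0) = 67, L_eff = 1 - 67/255 = 0.737255 (inverted)
t(2,0) = 3.16 - 2.350·0.737255 = 1.427
Σt over all 12·6 pixels = 739843/5100 ≈ 145.0672549
V = pitch²·Σt = 1.87²·739843/5100 = 507.286

t(2,0)=1.427 V=507.286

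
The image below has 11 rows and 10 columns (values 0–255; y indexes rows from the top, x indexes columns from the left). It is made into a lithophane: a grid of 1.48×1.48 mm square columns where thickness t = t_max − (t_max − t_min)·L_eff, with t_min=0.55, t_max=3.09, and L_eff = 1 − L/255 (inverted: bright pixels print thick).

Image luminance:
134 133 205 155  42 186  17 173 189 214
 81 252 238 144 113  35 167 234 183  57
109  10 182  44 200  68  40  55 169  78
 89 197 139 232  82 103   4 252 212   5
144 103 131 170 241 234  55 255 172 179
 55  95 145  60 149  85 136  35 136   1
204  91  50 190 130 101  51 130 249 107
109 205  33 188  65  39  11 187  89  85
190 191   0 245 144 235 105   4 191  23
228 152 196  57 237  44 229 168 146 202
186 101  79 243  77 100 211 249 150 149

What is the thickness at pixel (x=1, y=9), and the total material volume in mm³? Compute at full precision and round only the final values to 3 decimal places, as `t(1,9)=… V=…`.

span = t_max - t_min = 3.09 - 0.55 = 2.540
L(1,9) = 152, L_eff = 1 - 152/255 = 0.403922 (inverted)
t(1,9) = 3.09 - 2.540·0.403922 = 2.064
Σt over all 11·10 pixels = 438633/2125 ≈ 206.4155294
V = pitch²·Σt = 1.48²·438633/2125 = 452.133

t(1,9)=2.064 V=452.133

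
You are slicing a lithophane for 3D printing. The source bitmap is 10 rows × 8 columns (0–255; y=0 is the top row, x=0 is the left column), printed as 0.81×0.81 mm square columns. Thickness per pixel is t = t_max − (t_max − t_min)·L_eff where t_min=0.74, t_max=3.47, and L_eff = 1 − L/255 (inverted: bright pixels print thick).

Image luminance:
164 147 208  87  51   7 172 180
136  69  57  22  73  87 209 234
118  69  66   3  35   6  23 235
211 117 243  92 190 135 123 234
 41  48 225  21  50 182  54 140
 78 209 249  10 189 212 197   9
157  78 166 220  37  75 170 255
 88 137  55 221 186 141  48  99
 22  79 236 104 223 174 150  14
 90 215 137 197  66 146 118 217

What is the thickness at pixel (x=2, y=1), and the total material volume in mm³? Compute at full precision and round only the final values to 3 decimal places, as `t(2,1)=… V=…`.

span = t_max - t_min = 3.47 - 0.74 = 2.730
L(2,1) = 57, L_eff = 1 - 57/255 = 0.776471 (inverted)
t(2,1) = 3.47 - 2.730·0.776471 = 1.350
Σt over all 10·8 pixels = 708329/4250 ≈ 166.6656471
V = pitch²·Σt = 0.81²·708329/4250 = 109.349

t(2,1)=1.350 V=109.349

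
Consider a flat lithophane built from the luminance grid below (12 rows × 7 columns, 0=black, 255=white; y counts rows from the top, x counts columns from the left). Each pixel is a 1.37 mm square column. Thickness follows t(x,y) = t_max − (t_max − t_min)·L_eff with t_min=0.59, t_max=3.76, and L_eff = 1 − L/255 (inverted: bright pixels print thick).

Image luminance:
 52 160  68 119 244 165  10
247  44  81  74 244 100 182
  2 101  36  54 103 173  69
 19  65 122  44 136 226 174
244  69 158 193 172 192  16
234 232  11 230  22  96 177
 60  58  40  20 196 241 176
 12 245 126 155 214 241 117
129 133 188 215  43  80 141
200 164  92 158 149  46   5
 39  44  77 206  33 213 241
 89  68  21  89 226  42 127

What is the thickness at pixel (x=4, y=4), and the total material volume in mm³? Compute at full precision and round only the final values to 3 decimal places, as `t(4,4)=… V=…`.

t(4,4)=2.728 V=333.787

span = t_max - t_min = 3.76 - 0.59 = 3.170
L(4,4) = 172, L_eff = 1 - 172/255 = 0.325490 (inverted)
t(4,4) = 3.76 - 3.170·0.325490 = 2.728
Σt over all 12·7 pixels = 266759/1500 ≈ 177.8393333
V = pitch²·Σt = 1.37²·266759/1500 = 333.787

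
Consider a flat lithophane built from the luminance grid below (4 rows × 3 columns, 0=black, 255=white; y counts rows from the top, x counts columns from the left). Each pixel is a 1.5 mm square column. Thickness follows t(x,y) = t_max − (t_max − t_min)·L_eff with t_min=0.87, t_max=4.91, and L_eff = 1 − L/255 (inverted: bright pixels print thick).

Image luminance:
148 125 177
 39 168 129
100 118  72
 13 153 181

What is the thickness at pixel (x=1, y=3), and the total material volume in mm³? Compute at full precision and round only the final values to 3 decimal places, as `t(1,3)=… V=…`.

t(1,3)=3.294 V=74.216

span = t_max - t_min = 4.91 - 0.87 = 4.040
L(1,3) = 153, L_eff = 1 - 153/255 = 0.400000 (inverted)
t(1,3) = 4.91 - 4.040·0.400000 = 3.294
Σt over all 4·3 pixels = 210278/6375 ≈ 32.9847843
V = pitch²·Σt = 1.5²·210278/6375 = 74.216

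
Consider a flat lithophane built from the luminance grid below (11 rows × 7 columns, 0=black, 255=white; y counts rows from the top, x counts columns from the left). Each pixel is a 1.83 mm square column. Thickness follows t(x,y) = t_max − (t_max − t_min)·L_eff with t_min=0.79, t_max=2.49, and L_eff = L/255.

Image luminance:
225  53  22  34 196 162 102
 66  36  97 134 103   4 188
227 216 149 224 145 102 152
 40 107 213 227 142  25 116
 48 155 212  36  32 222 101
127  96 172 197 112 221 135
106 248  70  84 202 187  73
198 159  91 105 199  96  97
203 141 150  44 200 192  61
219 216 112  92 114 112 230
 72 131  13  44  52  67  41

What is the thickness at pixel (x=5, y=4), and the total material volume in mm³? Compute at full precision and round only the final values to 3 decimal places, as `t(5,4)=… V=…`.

t(5,4)=1.010 V=423.424

span = t_max - t_min = 2.49 - 0.79 = 1.700
L(5,4) = 222, L_eff = 222/255 = 0.870588
t(5,4) = 2.49 - 1.700·0.870588 = 1.010
Σt over all 11·7 pixels = 37931/300 ≈ 126.4366667
V = pitch²·Σt = 1.83²·37931/300 = 423.424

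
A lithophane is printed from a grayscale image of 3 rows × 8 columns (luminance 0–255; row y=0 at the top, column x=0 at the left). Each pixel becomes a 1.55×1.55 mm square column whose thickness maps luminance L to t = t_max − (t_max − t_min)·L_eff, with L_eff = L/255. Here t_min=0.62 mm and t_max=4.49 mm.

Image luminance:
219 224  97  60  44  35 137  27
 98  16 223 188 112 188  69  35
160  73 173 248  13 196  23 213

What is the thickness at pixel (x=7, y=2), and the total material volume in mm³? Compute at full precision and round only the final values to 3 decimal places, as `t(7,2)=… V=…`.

t(7,2)=1.257 V=154.213

span = t_max - t_min = 4.49 - 0.62 = 3.870
L(7,2) = 213, L_eff = 213/255 = 0.835294
t(7,2) = 4.49 - 3.870·0.835294 = 1.257
Σt over all 3·8 pixels = 545601/8500 ≈ 64.1883529
V = pitch²·Σt = 1.55²·545601/8500 = 154.213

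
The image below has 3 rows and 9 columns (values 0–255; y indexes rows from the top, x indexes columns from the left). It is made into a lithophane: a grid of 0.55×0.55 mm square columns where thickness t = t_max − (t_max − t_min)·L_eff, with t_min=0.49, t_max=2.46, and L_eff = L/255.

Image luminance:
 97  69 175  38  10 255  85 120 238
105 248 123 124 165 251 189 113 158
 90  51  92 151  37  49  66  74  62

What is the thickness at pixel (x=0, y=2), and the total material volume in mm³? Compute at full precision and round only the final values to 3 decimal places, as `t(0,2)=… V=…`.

t(0,2)=1.765 V=12.532

span = t_max - t_min = 2.46 - 0.49 = 1.970
L(0,2) = 90, L_eff = 90/255 = 0.352941
t(0,2) = 2.46 - 1.970·0.352941 = 1.765
Σt over all 3·9 pixels = 211283/5100 ≈ 41.4280392
V = pitch²·Σt = 0.55²·211283/5100 = 12.532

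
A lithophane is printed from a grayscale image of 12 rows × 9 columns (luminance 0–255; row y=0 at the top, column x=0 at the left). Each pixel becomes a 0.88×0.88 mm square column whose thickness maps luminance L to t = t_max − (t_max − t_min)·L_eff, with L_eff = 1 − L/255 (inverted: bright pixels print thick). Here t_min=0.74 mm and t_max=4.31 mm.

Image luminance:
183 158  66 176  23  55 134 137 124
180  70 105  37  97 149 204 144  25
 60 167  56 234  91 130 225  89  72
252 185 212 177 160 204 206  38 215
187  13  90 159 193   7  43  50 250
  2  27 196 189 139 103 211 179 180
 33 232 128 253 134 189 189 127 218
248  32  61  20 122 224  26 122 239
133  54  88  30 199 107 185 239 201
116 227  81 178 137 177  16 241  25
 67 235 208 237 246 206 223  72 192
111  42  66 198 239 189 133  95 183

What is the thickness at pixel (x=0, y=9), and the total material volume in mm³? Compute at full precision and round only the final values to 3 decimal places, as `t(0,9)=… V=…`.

span = t_max - t_min = 4.31 - 0.74 = 3.570
L(0,9) = 116, L_eff = 1 - 116/255 = 0.545098 (inverted)
t(0,9) = 4.31 - 3.570·0.545098 = 2.364
Σt over all 12·9 pixels = 290.354
V = pitch²·Σt = 0.88²·290.354 = 224.850

t(0,9)=2.364 V=224.850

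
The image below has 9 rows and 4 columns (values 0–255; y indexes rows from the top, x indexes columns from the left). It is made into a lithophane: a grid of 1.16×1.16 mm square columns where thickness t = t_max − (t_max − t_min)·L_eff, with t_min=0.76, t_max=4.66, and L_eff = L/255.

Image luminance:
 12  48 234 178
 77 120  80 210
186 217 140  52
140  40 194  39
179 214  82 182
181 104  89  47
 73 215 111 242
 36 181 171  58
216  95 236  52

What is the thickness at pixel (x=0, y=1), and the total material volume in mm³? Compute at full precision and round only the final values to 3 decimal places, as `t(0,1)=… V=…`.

span = t_max - t_min = 4.66 - 0.76 = 3.900
L(0,1) = 77, L_eff = 77/255 = 0.301961
t(0,1) = 4.66 - 3.900·0.301961 = 3.482
Σt over all 9·4 pixels = 81093/850 ≈ 95.4035294
V = pitch²·Σt = 1.16²·81093/850 = 128.375

t(0,1)=3.482 V=128.375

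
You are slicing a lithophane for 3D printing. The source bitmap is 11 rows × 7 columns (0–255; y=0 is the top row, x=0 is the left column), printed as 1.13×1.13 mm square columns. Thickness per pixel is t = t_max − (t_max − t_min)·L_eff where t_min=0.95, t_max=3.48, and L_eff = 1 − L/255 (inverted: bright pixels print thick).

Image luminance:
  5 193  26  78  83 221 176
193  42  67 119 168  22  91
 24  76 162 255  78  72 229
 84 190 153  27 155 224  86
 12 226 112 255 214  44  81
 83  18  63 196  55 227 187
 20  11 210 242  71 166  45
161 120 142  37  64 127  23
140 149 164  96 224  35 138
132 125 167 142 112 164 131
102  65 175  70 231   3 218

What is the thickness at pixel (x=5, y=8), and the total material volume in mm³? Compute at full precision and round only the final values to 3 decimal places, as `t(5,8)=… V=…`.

t(5,8)=1.297 V=211.150

span = t_max - t_min = 3.48 - 0.95 = 2.530
L(5,8) = 35, L_eff = 1 - 35/255 = 0.862745 (inverted)
t(5,8) = 3.48 - 2.530·0.862745 = 1.297
Σt over all 11·7 pixels = 1405569/8500 ≈ 165.3610588
V = pitch²·Σt = 1.13²·1405569/8500 = 211.150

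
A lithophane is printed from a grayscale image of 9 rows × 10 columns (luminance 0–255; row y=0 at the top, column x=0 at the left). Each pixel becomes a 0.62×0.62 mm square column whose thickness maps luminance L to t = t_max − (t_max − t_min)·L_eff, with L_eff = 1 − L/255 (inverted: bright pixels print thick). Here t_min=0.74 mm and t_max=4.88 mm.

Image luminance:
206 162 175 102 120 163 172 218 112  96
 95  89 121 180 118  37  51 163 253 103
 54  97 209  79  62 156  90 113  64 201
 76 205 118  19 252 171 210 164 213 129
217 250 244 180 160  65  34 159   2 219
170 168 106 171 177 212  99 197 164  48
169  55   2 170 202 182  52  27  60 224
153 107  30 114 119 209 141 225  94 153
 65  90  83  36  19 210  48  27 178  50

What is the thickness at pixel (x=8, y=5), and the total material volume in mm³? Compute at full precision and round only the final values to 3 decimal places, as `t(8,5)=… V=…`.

span = t_max - t_min = 4.88 - 0.74 = 4.140
L(8,5) = 164, L_eff = 1 - 164/255 = 0.356863 (inverted)
t(8,5) = 4.88 - 4.140·0.356863 = 3.403
Σt over all 9·10 pixels = 547038/2125 ≈ 257.4296471
V = pitch²·Σt = 0.62²·547038/2125 = 98.956

t(8,5)=3.403 V=98.956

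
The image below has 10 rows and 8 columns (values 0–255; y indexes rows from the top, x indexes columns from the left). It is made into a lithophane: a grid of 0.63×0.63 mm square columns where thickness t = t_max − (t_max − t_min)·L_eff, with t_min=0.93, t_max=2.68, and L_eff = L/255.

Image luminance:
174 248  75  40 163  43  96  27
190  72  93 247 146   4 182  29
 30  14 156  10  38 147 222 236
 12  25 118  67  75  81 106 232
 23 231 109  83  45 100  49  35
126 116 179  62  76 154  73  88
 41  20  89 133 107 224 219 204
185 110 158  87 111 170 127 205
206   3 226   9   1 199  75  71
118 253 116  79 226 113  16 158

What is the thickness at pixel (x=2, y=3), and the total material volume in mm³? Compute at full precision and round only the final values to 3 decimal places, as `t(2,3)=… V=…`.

t(2,3)=1.870 V=60.565

span = t_max - t_min = 2.68 - 0.93 = 1.750
L(2,3) = 118, L_eff = 118/255 = 0.462745
t(2,3) = 2.68 - 1.750·0.462745 = 1.870
Σt over all 10·8 pixels = 25941/170 ≈ 152.5941176
V = pitch²·Σt = 0.63²·25941/170 = 60.565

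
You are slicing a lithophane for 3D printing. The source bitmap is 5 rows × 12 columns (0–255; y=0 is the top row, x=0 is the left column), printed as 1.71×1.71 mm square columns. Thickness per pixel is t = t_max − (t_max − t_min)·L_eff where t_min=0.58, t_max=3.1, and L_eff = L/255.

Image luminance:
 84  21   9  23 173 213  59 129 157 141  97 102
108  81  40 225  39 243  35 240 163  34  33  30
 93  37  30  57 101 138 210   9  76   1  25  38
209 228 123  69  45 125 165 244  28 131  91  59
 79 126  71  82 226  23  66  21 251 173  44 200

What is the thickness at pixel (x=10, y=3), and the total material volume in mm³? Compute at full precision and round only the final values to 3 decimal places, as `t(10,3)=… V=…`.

span = t_max - t_min = 3.1 - 0.58 = 2.520
L(10,3) = 91, L_eff = 91/255 = 0.356863
t(10,3) = 3.1 - 2.520·0.356863 = 2.201
Σt over all 5·12 pixels = 265617/2125 ≈ 124.9962353
V = pitch²·Σt = 1.71²·265617/2125 = 365.501

t(10,3)=2.201 V=365.501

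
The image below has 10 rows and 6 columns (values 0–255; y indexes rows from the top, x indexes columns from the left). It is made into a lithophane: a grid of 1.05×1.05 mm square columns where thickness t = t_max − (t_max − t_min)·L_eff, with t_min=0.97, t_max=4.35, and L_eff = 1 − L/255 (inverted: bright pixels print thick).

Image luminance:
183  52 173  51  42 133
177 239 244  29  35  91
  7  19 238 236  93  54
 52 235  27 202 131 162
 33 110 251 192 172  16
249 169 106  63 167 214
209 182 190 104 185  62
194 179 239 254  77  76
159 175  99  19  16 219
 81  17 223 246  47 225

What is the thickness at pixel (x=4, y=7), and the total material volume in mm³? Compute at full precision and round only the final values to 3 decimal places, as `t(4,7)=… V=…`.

t(4,7)=1.991 V=182.886

span = t_max - t_min = 4.35 - 0.97 = 3.380
L(4,7) = 77, L_eff = 1 - 77/255 = 0.698039 (inverted)
t(4,7) = 4.35 - 3.380·0.698039 = 1.991
Σt over all 10·6 pixels = 352501/2125 ≈ 165.8828235
V = pitch²·Σt = 1.05²·352501/2125 = 182.886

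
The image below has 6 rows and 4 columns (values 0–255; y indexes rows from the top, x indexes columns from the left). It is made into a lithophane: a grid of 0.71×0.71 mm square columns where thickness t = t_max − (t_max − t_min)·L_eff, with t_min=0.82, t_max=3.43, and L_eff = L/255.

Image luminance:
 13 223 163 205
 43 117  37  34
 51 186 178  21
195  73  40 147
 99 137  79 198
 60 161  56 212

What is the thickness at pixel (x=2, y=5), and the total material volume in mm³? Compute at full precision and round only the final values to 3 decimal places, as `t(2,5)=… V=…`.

t(2,5)=2.857 V=27.422

span = t_max - t_min = 3.43 - 0.82 = 2.610
L(2,5) = 56, L_eff = 56/255 = 0.219608
t(2,5) = 3.43 - 2.610·0.219608 = 2.857
Σt over all 6·4 pixels = 115596/2125 ≈ 54.3981176
V = pitch²·Σt = 0.71²·115596/2125 = 27.422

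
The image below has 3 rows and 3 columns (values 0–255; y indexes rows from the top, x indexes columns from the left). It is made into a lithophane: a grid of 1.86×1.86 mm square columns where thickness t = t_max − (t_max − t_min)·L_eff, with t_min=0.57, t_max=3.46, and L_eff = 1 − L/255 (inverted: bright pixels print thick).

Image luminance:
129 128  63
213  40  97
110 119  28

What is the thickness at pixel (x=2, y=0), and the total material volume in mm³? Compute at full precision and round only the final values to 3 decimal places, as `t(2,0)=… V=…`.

span = t_max - t_min = 3.46 - 0.57 = 2.890
L(2,0) = 63, L_eff = 1 - 63/255 = 0.752941 (inverted)
t(2,0) = 3.46 - 2.890·0.752941 = 1.284
Σt over all 3·3 pixels = 15.636
V = pitch²·Σt = 1.86²·15.636 = 54.094

t(2,0)=1.284 V=54.094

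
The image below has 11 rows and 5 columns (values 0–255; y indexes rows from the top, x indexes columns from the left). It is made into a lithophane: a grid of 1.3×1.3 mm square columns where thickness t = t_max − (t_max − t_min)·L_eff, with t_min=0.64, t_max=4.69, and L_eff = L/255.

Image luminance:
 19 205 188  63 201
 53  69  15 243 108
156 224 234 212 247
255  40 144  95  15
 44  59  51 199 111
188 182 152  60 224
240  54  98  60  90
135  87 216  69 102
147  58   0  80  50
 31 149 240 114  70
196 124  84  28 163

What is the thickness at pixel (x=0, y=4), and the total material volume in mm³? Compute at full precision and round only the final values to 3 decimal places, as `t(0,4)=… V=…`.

span = t_max - t_min = 4.69 - 0.64 = 4.050
L(0,4) = 44, L_eff = 44/255 = 0.172549
t(0,4) = 4.69 - 4.050·0.172549 = 3.991
Σt over all 11·5 pixels = 64127/425 ≈ 150.8870588
V = pitch²·Σt = 1.3²·64127/425 = 254.999

t(0,4)=3.991 V=254.999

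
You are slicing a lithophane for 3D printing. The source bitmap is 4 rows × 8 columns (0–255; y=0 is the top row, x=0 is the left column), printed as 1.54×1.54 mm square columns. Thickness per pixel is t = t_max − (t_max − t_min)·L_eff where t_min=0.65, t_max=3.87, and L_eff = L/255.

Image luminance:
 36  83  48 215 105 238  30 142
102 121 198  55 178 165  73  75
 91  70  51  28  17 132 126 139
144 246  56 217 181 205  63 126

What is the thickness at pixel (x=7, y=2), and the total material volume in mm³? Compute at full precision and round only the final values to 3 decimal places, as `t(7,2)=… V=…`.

span = t_max - t_min = 3.87 - 0.65 = 3.220
L(7,2) = 139, L_eff = 139/255 = 0.545098
t(7,2) = 3.87 - 3.220·0.545098 = 2.115
Σt over all 4·8 pixels = 162374/2125 ≈ 76.4112941
V = pitch²·Σt = 1.54²·162374/2125 = 181.217

t(7,2)=2.115 V=181.217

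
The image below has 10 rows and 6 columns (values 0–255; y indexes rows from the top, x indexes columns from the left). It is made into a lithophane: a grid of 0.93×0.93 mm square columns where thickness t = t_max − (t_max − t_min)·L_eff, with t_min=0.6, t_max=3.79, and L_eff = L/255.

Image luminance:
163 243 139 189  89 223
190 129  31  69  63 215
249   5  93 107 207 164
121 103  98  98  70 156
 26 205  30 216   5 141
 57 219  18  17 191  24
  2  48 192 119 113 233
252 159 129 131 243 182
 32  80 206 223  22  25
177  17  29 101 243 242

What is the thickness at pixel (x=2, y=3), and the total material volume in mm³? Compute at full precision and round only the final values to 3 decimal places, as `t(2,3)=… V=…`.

span = t_max - t_min = 3.79 - 0.6 = 3.190
L(2,3) = 98, L_eff = 98/255 = 0.384314
t(2,3) = 3.79 - 3.190·0.384314 = 2.564
Σt over all 10·6 pixels = 1128701/8500 ≈ 132.7883529
V = pitch²·Σt = 0.93²·1128701/8500 = 114.849

t(2,3)=2.564 V=114.849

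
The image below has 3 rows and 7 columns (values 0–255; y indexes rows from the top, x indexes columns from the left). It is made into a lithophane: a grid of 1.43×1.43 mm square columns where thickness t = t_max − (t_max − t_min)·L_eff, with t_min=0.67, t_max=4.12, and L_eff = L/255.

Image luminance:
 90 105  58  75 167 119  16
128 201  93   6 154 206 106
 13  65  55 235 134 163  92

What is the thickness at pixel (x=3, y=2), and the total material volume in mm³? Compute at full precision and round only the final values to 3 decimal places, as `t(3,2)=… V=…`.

t(3,2)=0.941 V=113.818

span = t_max - t_min = 4.12 - 0.67 = 3.450
L(3,2) = 235, L_eff = 235/255 = 0.921569
t(3,2) = 4.12 - 3.450·0.921569 = 0.941
Σt over all 3·7 pixels = 94621/1700 ≈ 55.6594118
V = pitch²·Σt = 1.43²·94621/1700 = 113.818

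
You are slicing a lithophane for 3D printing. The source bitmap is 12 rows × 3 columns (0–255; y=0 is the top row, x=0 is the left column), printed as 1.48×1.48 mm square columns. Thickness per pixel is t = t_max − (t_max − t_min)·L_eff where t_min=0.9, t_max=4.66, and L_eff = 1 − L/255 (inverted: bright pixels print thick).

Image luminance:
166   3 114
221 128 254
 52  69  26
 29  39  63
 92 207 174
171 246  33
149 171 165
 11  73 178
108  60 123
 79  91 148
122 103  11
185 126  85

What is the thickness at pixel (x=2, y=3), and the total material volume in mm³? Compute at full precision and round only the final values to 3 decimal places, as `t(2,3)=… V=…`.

t(2,3)=1.829 V=202.582

span = t_max - t_min = 4.66 - 0.9 = 3.760
L(2,3) = 63, L_eff = 1 - 63/255 = 0.752941 (inverted)
t(2,3) = 4.66 - 3.760·0.752941 = 1.829
Σt over all 12·3 pixels = 23584/255 ≈ 92.4862745
V = pitch²·Σt = 1.48²·23584/255 = 202.582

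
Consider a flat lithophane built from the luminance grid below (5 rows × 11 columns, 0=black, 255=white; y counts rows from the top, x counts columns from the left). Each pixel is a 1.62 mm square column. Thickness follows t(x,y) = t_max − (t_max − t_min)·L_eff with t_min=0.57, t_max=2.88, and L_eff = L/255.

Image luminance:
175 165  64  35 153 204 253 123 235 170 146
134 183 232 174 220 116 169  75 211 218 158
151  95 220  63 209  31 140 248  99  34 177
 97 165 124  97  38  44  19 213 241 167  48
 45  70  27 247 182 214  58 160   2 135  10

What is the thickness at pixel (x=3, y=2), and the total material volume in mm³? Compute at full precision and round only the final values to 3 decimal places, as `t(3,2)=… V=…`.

t(3,2)=2.309 V=237.804

span = t_max - t_min = 2.88 - 0.57 = 2.310
L(3,2) = 63, L_eff = 63/255 = 0.247059
t(3,2) = 2.88 - 2.310·0.247059 = 2.309
Σt over all 5·11 pixels = 770209/8500 ≈ 90.6128235
V = pitch²·Σt = 1.62²·770209/8500 = 237.804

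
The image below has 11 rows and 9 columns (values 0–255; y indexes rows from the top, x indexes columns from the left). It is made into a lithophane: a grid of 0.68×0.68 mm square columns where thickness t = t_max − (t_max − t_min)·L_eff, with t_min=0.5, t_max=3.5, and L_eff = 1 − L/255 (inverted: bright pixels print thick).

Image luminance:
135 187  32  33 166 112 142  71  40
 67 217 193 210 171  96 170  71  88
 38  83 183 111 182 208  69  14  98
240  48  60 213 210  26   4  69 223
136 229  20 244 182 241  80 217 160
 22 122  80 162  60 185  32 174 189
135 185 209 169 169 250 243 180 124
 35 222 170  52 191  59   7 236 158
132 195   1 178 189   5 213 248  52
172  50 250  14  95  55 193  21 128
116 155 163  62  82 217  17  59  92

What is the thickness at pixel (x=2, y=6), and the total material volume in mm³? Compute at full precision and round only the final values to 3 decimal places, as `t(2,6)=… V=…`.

t(2,6)=2.959 V=92.320

span = t_max - t_min = 3.5 - 0.5 = 3.000
L(2,6) = 209, L_eff = 1 - 209/255 = 0.180392 (inverted)
t(2,6) = 3.5 - 3.000·0.180392 = 2.959
Σt over all 11·9 pixels = 33941/170 ≈ 199.6529412
V = pitch²·Σt = 0.68²·33941/170 = 92.320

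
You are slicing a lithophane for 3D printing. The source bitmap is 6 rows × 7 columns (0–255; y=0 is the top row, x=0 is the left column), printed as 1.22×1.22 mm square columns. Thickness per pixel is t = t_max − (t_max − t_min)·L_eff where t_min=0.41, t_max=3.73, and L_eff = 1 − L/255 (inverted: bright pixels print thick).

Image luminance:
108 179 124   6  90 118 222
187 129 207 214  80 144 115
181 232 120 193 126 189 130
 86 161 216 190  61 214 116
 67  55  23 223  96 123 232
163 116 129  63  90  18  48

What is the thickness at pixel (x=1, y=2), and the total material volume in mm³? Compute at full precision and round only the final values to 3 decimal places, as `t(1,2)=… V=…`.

t(1,2)=3.431 V=133.839

span = t_max - t_min = 3.73 - 0.41 = 3.320
L(1,2) = 232, L_eff = 1 - 232/255 = 0.090196 (inverted)
t(1,2) = 3.73 - 3.320·0.090196 = 3.431
Σt over all 6·7 pixels = 1146499/12750 ≈ 89.9214902
V = pitch²·Σt = 1.22²·1146499/12750 = 133.839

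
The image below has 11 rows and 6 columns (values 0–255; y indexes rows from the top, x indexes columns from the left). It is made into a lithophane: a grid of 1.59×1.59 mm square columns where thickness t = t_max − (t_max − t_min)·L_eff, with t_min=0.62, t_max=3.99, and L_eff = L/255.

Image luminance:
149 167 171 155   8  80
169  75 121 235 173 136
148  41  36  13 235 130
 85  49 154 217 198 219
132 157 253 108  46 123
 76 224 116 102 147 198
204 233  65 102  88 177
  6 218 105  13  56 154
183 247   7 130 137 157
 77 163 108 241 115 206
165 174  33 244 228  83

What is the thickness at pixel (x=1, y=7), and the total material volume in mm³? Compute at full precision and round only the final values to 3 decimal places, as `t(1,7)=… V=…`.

t(1,7)=1.109 V=366.224

span = t_max - t_min = 3.99 - 0.62 = 3.370
L(1,7) = 218, L_eff = 218/255 = 0.854902
t(1,7) = 3.99 - 3.370·0.854902 = 1.109
Σt over all 11·6 pixels = 738793/5100 ≈ 144.8613725
V = pitch²·Σt = 1.59²·738793/5100 = 366.224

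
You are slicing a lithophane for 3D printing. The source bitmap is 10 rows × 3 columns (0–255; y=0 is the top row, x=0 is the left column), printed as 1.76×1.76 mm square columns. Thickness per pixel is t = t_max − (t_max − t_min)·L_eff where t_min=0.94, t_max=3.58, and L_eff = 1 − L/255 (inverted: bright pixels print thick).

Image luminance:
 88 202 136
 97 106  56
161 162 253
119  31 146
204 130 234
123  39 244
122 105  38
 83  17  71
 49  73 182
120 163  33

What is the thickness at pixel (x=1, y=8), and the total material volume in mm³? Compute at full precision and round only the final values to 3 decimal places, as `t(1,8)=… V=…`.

t(1,8)=1.696 V=202.385

span = t_max - t_min = 3.58 - 0.94 = 2.640
L(1,8) = 73, L_eff = 1 - 73/255 = 0.713725 (inverted)
t(1,8) = 3.58 - 2.640·0.713725 = 1.696
Σt over all 10·3 pixels = 65.336
V = pitch²·Σt = 1.76²·65.336 = 202.385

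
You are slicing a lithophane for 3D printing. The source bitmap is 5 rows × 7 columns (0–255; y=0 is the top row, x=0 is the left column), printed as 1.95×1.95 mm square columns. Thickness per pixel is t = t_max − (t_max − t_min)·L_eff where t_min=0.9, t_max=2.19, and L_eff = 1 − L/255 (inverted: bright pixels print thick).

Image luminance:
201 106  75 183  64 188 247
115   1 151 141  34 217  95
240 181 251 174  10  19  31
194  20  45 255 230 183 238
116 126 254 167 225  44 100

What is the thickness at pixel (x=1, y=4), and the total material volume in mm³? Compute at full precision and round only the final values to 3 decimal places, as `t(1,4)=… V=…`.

span = t_max - t_min = 2.19 - 0.9 = 1.290
L(1,4) = 126, L_eff = 1 - 126/255 = 0.505882 (inverted)
t(1,4) = 2.19 - 1.290·0.505882 = 1.537
Σt over all 5·7 pixels = 479353/8500 ≈ 56.3944706
V = pitch²·Σt = 1.95²·479353/8500 = 214.440

t(1,4)=1.537 V=214.440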